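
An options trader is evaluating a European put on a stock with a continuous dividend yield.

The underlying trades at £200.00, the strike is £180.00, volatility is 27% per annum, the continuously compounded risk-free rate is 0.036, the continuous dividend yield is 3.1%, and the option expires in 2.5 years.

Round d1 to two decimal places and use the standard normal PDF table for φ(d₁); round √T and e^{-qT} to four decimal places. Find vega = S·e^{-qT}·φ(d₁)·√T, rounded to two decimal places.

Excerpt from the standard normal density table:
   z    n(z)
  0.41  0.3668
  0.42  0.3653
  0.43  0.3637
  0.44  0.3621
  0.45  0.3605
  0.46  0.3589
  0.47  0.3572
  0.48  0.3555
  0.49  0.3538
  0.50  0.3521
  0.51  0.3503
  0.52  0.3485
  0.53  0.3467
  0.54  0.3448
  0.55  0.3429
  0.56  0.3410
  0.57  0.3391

σ√T = 0.27·√2.5 = 0.4269
d₁ = [ln(200/180) + (0.036 − 0.031 + ½·0.27²)·2.5] / (σ√T) = (0.1054 + 0.1036) / 0.4269 = 0.4895 ≈ 0.49
√T = √2.5 = 1.5811
φ(d₁) = φ(0.49) = 0.3538
e^(−qT) = e^(−0.031·2.5) = 0.9254
vega = S·e^(−qT)·φ(d₁)·√T = 200·0.9254·0.3538·1.5811 = 103.5325
(Call and put vega coincide under Black-Scholes.)

103.53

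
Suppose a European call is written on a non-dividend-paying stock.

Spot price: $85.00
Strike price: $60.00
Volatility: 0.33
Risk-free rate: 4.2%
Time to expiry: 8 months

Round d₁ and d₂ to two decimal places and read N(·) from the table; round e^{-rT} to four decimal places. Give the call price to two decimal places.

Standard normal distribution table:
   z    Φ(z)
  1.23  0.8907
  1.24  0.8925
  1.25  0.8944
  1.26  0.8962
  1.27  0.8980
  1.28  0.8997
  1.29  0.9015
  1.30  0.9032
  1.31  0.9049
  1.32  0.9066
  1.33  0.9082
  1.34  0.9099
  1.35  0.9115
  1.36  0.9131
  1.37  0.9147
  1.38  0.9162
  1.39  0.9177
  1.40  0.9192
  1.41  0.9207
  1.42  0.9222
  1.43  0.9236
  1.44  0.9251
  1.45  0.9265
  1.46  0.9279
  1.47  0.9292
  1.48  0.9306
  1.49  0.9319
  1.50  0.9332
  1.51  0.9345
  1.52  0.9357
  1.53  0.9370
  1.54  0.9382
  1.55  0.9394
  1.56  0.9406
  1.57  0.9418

σ√T = 0.33 × 0.8165 = 0.2694
d₁ = [ln(85/60) + (0.042 + 0.33²/2)·0.6667] / 0.2694 = [0.3483 + 0.0643] / 0.2694 = 1.5313 → 1.53
d₂ = d₁ − σ√T = 1.5313 − 0.2694 = 1.2619 → 1.26
e^(−rT) = e^(−0.042·0.6667) = 0.9724
C = 85·N(1.53) − 60·0.9724·N(1.26) = 85·0.9370 − 60·0.9724·0.8962 = 79.6450 − 52.2879 = 27.3571

$27.36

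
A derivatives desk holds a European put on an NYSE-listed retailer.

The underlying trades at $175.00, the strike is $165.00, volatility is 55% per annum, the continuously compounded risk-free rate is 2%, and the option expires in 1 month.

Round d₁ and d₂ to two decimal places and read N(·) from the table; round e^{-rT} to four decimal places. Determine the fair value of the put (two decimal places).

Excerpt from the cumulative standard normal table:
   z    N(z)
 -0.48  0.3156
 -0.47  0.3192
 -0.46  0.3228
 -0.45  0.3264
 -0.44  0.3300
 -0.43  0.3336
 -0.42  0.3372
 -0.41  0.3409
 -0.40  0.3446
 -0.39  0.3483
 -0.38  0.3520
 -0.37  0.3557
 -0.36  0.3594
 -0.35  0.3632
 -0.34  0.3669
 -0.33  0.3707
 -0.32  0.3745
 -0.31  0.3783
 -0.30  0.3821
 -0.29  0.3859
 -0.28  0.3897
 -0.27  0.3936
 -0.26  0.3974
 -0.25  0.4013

T = 0.08333;  σ√T = 0.1588
ln(S/K) + (r + σ²/2)T = ln(175/165) + (0.02 + 0.55²/2)·0.08333 = 0.0588 + 0.0143 = 0.0731
d₁ = 0.0731 / 0.1588 = 0.4605 ≈ 0.46
d₂ = d₁ − σ√T = 0.4605 − 0.1588 = 0.3017 ≈ 0.30
e^(−rT) = e^(−0.02·0.08333) = 0.9983
P = 165·0.9983·N(-0.30) − 175·N(-0.46) = 165·0.9983·0.3821 − 175·0.3228 = 62.9393 − 56.4900 = 6.4493

$6.45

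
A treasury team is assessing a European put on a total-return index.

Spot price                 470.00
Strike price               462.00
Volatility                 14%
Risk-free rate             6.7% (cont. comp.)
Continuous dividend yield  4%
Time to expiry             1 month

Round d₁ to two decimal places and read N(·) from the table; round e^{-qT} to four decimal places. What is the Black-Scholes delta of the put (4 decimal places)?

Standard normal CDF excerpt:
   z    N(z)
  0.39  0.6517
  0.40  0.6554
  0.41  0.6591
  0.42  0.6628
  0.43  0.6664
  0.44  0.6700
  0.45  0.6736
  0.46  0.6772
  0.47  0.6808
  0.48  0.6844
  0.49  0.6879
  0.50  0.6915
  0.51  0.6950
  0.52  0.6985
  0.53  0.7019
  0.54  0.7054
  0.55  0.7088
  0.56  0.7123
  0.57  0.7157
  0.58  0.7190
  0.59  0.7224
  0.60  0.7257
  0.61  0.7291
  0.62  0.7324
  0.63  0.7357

-0.3075

T = 0.08333;  σ√T = 0.0404
d₁ = [ln(470/462) + (0.067 − 0.04 + ½·0.14²)·0.08333] / (σ√T) = (0.0172 + 0.0031) / 0.0404 = 0.5007 ⇒ 0.50
N(d₁) = N(0.50) = 0.6915
Δ_put = exp(−qT)·(N(d₁) − 1) = 0.9967·(0.6915 − 1) = -0.3075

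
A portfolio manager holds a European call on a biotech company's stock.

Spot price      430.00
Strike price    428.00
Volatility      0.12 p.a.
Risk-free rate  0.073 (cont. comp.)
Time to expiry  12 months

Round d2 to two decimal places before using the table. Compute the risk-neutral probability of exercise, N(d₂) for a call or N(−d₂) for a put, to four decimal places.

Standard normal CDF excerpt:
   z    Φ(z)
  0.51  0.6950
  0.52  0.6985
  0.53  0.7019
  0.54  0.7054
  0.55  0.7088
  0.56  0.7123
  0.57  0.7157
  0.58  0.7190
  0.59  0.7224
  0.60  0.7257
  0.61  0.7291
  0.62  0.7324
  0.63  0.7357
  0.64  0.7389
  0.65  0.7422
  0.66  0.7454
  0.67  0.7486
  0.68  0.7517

0.7224

σ√T = 0.12 × 1.0000 = 0.1200
d₁ = [ln(430/428) + (0.073 + 0.12²/2)·1] / 0.1200 = [0.0047 + 0.0802] / 0.1200 = 0.7072 ≈ 0.71
d₂ = d₁ − σ√T = 0.7072 − 0.1200 = 0.5872 ≈ 0.59
Risk-neutral Pr[S_T > K] = N(d₂) = N(0.59) = 0.7224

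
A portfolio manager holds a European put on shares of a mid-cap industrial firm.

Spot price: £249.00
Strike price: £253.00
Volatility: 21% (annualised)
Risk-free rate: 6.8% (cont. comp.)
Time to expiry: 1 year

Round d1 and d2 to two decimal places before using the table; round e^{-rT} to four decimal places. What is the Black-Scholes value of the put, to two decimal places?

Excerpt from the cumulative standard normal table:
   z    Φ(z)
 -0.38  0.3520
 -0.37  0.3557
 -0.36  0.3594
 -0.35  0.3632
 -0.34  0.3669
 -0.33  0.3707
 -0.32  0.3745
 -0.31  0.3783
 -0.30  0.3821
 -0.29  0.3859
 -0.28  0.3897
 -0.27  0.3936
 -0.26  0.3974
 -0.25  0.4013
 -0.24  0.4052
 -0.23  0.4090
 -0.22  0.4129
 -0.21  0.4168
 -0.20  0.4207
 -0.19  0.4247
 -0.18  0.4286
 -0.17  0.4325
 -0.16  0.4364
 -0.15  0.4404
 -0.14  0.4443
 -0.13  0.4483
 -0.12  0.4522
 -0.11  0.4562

T = 1;  σ√T = 0.2100
d₁ = [ln(249/253) + (0.068 + 0.21²/2)·1] / 0.2100 = [-0.0159 + 0.0901] / 0.2100 = 0.3529 ⇒ 0.35
d₂ = d₁ − σ√T = 0.3529 − 0.2100 = 0.1429 ⇒ 0.14
exp(−rT) = exp(−0.068·1) = 0.9343
N(−d₂) = N(-0.14) = 0.4443;  N(−d₁) = N(-0.35) = 0.3632
P = 253·0.9343·0.4443 − 249·0.3632 = 105.0227 − 90.4368 = 14.5859

£14.59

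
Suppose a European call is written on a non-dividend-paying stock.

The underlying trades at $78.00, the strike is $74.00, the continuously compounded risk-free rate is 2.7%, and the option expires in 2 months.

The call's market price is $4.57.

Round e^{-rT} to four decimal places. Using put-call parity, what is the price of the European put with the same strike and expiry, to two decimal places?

e^(−rT) = e^(−0.027·0.1667) = 0.9955
Put-call parity: C − P = S − K·e^(−rT) = 78 − 74·0.9955 = 78 − 73.6670 = 4.3330
P = C − (C − P) = 4.57 − (4.3330) = 0.2370

$0.24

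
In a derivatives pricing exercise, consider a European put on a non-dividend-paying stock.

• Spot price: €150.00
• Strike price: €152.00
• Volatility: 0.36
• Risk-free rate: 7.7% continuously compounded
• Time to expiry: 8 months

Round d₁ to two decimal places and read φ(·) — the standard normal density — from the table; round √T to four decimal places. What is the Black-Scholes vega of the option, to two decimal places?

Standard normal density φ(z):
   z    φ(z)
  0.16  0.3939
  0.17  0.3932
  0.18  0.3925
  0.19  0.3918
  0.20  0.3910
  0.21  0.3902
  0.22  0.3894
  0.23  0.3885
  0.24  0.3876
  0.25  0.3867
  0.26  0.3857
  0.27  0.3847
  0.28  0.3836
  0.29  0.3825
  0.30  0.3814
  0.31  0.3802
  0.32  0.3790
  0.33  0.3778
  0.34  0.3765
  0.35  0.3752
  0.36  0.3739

46.98

σ√T = 0.36·√0.6667 = 0.2939
d₁ = [ln(150/152) + (0.077 + 0.36²/2)·0.6667] / 0.2939 = [-0.0132 + 0.0945] / 0.2939 = 0.2765 → 0.28
√T = √0.6667 = 0.8165
φ(d₁) = φ(0.28) = 0.3836
vega = S·φ(d₁)·√T = 150·0.3836·0.8165 = 46.9814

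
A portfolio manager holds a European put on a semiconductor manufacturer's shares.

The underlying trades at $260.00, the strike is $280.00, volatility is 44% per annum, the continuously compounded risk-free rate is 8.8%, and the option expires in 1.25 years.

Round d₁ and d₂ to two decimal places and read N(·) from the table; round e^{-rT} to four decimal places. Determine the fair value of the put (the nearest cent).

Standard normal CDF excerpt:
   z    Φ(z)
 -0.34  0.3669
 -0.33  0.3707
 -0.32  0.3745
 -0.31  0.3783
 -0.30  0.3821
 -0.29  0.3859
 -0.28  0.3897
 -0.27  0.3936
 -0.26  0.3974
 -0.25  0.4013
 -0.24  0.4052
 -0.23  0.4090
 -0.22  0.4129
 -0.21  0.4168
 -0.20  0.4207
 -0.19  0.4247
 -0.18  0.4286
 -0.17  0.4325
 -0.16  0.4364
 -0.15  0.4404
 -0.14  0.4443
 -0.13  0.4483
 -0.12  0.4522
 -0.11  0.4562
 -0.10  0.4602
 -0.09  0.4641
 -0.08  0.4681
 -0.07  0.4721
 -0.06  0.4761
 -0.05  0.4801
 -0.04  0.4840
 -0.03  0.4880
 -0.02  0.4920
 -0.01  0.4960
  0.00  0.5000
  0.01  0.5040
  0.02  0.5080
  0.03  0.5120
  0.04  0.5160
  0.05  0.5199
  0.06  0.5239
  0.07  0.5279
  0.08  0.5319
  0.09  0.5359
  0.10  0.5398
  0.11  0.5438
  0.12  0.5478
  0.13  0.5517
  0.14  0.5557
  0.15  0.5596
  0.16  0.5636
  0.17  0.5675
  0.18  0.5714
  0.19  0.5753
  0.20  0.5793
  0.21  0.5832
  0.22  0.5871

$44.97

T = 1.25;  σ√T = 0.4919
ln(S/K) + (r + σ²/2)T = ln(260/280) + (0.088 + 0.44²/2)·1.25 = -0.0741 + 0.2310 = 0.1569
d₁ = 0.1569 / 0.4919 = 0.3189 ≈ 0.32
d₂ = d₁ − σ√T = 0.3189 − 0.4919 = -0.1730 ≈ -0.17
exp(−rT) = exp(−0.088·1.25) = 0.8958
N(−d₂) = N(0.17) = 0.5675;  N(−d₁) = N(-0.32) = 0.3745
P = 280·0.8958·0.5675 − 260·0.3745 = 142.3426 − 97.3700 = 44.9726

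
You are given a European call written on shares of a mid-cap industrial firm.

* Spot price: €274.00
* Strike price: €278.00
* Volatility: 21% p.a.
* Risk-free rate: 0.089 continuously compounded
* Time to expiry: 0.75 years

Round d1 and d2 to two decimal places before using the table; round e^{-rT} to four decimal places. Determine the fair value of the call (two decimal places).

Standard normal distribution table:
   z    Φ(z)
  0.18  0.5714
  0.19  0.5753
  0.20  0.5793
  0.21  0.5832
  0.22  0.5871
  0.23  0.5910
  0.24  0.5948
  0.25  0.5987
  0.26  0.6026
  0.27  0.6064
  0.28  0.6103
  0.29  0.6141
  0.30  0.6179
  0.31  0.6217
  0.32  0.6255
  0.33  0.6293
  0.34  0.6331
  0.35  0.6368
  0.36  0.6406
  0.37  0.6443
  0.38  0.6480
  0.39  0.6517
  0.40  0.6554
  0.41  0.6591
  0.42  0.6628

T = 0.75;  σ√T = 0.1819
d₁ = [ln(274/278) + (0.089 + 0.21²/2)·0.75] / 0.1819 = [-0.0145 + 0.0833] / 0.1819 = 0.3783 → 0.38
d₂ = d₁ − σ√T = 0.3783 − 0.1819 = 0.1964 → 0.20
exp(−rT) = exp(−0.089·0.75) = 0.9354
C = 274·N(0.38) − 278·0.9354·N(0.20) = 274·0.6480 − 278·0.9354·0.5793 = 177.5520 − 150.6419 = 26.9101

€26.91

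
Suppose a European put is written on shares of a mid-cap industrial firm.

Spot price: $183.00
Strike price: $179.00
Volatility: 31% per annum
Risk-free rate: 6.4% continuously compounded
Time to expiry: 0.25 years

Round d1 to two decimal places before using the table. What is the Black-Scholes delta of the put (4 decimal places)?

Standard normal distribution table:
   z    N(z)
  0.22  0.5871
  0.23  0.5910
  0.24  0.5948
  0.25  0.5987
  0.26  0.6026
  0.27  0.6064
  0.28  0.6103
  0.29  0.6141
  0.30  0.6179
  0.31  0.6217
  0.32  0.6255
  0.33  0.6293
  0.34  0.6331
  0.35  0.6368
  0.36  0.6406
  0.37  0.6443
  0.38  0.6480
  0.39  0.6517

σ√T = 0.31·√0.25 = 0.1550
d₁ = [ln(183/179) + (0.064 + 0.31²/2)·0.25] / 0.1550 = [0.0221 + 0.0280] / 0.1550 = 0.3233 which rounds to 0.32
N(d₁) = N(0.32) = 0.6255
Δ_put = N(d₁) − 1 = 0.6255 − 1 = -0.3745

-0.3745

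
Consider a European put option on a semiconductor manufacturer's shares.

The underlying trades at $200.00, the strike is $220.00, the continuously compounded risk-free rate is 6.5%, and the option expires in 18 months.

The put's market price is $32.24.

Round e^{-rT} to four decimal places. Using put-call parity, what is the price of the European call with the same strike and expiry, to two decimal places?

$32.68

e^(−rT) = e^(−0.065·1.5) = 0.9071
Put-call parity: C − P = S − K·e^(−rT) = 200 − 220·0.9071 = 200 − 199.5620 = 0.4380
C = P + (C − P) = 32.24 + (0.4380) = 32.6780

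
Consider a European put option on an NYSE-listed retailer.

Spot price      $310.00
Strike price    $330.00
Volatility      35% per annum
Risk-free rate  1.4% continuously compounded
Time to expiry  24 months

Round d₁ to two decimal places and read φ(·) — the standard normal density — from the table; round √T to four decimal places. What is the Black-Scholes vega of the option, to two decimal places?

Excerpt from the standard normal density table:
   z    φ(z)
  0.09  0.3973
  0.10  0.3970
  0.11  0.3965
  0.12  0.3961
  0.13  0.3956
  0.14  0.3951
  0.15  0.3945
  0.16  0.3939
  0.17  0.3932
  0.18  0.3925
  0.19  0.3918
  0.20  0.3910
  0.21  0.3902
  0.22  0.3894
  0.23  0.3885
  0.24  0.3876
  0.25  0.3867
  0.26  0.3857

172.07

T = 2;  σ√T = 0.4950
d₁ = [ln(310/330) + (0.014 + 0.35²/2)·2] / 0.4950 = [-0.0625 + 0.1505] / 0.4950 = 0.1777 which rounds to 0.18
√T = √2 = 1.4142
φ(d₁) = φ(0.18) = 0.3925
vega = S·φ(d₁)·√T = 310·0.3925·1.4142 = 172.0728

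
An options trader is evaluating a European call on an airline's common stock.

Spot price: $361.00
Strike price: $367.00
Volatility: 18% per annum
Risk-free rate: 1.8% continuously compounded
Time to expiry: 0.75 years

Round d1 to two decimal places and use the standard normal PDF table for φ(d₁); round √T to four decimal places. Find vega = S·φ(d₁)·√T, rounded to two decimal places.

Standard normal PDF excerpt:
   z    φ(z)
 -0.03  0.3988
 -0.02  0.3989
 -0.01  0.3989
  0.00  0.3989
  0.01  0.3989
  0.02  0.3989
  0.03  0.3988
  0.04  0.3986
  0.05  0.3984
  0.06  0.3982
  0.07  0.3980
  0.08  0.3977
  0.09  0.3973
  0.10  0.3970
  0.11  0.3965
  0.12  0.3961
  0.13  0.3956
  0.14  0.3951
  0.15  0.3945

σ√T = 0.18·√0.75 = 0.1559
ln(S/K) + (r + σ²/2)T = ln(361/367) + (0.018 + 0.18²/2)·0.75 = -0.0165 + 0.0256 = 0.0092
d₁ = 0.0092 / 0.1559 = 0.0588 → 0.06
√T = √0.75 = 0.8660
φ(d₁) = φ(0.06) = 0.3982
vega = S·φ(d₁)·√T = 361·0.3982·0.8660 = 124.4877

124.49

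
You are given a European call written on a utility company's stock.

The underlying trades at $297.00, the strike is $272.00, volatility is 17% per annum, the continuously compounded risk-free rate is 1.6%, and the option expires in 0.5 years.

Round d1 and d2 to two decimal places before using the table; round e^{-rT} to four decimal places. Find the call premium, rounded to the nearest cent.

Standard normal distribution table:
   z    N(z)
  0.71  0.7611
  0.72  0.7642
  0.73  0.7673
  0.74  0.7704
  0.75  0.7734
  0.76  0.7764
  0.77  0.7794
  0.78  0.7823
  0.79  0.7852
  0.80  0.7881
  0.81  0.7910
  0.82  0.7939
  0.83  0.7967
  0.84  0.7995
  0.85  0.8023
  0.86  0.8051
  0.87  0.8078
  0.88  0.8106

T = 0.5;  σ√T = 0.1202
d₁ = [ln(297/272) + (0.016 + 0.17²/2)·0.5] / 0.1202 = [0.0879 + 0.0152] / 0.1202 = 0.8581 ⇒ 0.86
d₂ = d₁ − σ√T = 0.8581 − 0.1202 = 0.7379 ⇒ 0.74
exp(−rT) = exp(−0.016·0.5) = 0.9920
N(d₁) = N(0.86) = 0.8051;  N(d₂) = N(0.74) = 0.7704
C = 297·0.8051 − 272·0.9920·0.7704 = 239.1147 − 207.8724 = 31.2423

$31.24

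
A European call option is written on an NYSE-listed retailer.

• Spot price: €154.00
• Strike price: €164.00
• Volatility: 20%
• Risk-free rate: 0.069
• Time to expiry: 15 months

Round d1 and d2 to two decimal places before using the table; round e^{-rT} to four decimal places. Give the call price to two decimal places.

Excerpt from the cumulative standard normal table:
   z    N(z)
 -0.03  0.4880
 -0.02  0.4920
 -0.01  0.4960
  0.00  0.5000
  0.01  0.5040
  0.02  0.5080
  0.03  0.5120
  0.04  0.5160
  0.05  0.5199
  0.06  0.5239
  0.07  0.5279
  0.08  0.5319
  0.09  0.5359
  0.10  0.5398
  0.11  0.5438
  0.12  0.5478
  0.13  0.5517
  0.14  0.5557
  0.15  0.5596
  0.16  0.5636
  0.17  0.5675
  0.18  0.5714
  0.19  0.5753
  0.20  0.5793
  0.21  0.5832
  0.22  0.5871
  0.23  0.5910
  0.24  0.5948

σ√T = 0.2·√1.25 = 0.2236
ln(S/K) + (r + σ²/2)T = ln(154/164) + (0.069 + 0.2²/2)·1.25 = -0.0629 + 0.1113 = 0.0483
d₁ = 0.0483 / 0.2236 = 0.2162 ⇒ 0.22
d₂ = d₁ − σ√T = 0.2162 − 0.2236 = -0.0074 ⇒ -0.01
e^(−rT) = e^(−0.069·1.25) = 0.9174
N(d₁) = N(0.22) = 0.5871;  N(d₂) = N(-0.01) = 0.4960
C = 154·0.5871 − 164·0.9174·0.4960 = 90.4134 − 74.6250 = 15.7884

€15.79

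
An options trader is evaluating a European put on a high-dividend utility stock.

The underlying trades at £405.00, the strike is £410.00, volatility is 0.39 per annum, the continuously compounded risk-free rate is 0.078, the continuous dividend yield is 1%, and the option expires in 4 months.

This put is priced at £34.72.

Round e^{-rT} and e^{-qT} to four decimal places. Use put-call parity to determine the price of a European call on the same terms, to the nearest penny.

exp(−qT) = exp(−0.01·0.3333) = 0.9967;  exp(−rT) = exp(−0.078·0.3333) = 0.9743
Put-call parity: C − P = S·e^(−qT) − K·e^(−rT) = 405·0.9967 − 410·0.9743 = 403.6635 − 399.4630 = 4.2005
C = P + (C − P) = 34.72 + (4.2005) = 38.9205

£38.92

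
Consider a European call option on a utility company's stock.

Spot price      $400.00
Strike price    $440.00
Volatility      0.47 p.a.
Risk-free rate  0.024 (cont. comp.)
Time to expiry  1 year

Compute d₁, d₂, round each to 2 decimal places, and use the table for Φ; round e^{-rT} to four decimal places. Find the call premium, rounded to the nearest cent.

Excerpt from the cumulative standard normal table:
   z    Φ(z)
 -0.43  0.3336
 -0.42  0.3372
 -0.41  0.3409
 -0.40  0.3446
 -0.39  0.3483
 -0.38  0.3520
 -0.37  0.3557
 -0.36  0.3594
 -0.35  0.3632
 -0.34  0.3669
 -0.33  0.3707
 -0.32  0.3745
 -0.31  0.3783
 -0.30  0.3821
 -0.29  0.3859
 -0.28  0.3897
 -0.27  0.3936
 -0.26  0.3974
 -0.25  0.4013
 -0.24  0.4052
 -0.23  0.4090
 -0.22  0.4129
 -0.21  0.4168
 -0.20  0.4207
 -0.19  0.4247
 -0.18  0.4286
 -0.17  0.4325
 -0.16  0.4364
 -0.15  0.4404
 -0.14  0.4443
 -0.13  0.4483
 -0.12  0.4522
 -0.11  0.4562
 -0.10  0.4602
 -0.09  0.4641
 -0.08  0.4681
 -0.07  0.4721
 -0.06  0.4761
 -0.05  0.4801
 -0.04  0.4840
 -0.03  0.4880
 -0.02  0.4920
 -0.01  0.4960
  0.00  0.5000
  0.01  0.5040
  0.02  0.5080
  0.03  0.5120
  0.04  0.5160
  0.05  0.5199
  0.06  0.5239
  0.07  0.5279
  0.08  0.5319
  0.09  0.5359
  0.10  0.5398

σ√T = 0.47·√1 = 0.4700
d₁ = [ln(400/440) + (0.024 + ½·0.47²)·1] / (σ√T) = (-0.0953 + 0.1344) / 0.4700 = 0.0833 → 0.08
d₂ = 0.0833 − 0.4700 = -0.3867 → -0.39
e^(−rT) = e^(−0.024·1) = 0.9763
N(d₁) = N(0.08) = 0.5319;  N(d₂) = N(-0.39) = 0.3483
C = 400·0.5319 − 440·0.9763·0.3483 = 212.7600 − 149.6199 = 63.1401

$63.14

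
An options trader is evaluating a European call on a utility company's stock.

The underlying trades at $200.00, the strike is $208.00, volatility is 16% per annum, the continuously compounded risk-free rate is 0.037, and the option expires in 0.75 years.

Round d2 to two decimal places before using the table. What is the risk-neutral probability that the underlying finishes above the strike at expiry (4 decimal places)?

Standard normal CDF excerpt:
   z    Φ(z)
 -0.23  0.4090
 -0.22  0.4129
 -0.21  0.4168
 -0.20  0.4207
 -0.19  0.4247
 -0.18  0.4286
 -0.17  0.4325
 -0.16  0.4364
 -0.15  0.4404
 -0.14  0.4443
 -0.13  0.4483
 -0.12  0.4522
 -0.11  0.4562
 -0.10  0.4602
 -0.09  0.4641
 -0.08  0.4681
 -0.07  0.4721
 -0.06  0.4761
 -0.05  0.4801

0.4404

σ√T = 0.16·√0.75 = 0.1386
d₁ = [ln(200/208) + (0.037 + ½·0.16²)·0.75] / (σ√T) = (-0.0392 + 0.0373) / 0.1386 = -0.0135 ⇒ -0.01
d₂ = -0.0135 − 0.1386 = -0.1521 ⇒ -0.15
Risk-neutral Pr[S_T > K] = N(d₂) = N(-0.15) = 0.4404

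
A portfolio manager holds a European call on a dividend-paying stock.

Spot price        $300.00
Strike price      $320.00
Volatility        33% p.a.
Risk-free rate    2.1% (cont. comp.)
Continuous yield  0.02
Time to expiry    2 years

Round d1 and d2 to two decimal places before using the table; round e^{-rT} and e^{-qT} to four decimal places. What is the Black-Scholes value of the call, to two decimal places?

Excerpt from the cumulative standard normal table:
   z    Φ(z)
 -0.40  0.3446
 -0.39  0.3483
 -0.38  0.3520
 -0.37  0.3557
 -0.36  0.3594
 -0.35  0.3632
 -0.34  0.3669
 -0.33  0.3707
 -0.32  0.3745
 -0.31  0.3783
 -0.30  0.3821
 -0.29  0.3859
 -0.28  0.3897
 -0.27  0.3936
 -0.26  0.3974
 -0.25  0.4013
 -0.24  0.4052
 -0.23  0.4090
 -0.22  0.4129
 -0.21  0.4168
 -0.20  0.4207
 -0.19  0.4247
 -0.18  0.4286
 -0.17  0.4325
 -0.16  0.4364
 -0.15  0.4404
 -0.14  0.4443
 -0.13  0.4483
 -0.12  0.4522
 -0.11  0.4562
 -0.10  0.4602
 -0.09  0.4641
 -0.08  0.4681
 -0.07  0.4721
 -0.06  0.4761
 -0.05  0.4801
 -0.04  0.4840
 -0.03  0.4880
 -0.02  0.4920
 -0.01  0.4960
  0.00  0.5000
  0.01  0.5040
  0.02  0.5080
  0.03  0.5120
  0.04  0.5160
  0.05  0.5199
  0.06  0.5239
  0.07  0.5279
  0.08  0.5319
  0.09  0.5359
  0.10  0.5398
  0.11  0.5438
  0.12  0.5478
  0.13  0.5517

σ√T = 0.33·√2 = 0.4667
d₁ = [ln(300/320) + (0.021 − 0.02 + 0.33²/2)·2] / 0.4667 = [-0.0645 + 0.1109] / 0.4667 = 0.0993 which rounds to 0.10
d₂ = d₁ − σ√T = 0.0993 − 0.4667 = -0.3673 which rounds to -0.37
exp(−qT) = exp(−0.02·2) = 0.9608;  exp(−rT) = exp(−0.021·2) = 0.9589
C = 300·0.9608·N(0.10) − 320·0.9589·N(-0.37) = 300·0.9608·0.5398 − 320·0.9589·0.3557 = 155.5920 − 109.1458 = 46.4461

$46.45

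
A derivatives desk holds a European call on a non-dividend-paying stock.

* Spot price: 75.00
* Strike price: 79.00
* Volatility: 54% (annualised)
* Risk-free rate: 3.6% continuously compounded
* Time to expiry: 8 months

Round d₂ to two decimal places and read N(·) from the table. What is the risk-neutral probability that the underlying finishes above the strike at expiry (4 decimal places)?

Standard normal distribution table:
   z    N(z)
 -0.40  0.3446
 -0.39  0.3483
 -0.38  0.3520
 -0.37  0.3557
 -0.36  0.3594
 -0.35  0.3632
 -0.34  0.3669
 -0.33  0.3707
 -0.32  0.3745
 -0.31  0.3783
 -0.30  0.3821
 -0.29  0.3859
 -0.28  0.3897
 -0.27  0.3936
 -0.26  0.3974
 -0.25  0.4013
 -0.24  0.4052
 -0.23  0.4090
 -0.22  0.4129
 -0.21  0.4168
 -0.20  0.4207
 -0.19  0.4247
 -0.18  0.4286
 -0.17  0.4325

T = 0.6667;  σ√T = 0.4409
ln(S/K) + (r + σ²/2)T = ln(75/79) + (0.036 + 0.54²/2)·0.6667 = -0.0520 + 0.1212 = 0.0692
d₁ = 0.0692 / 0.4409 = 0.1570 which rounds to 0.16
d₂ = d₁ − σ√T = 0.1570 − 0.4409 = -0.2839 which rounds to -0.28
Risk-neutral Pr[S_T > K] = N(d₂) = N(-0.28) = 0.3897

0.3897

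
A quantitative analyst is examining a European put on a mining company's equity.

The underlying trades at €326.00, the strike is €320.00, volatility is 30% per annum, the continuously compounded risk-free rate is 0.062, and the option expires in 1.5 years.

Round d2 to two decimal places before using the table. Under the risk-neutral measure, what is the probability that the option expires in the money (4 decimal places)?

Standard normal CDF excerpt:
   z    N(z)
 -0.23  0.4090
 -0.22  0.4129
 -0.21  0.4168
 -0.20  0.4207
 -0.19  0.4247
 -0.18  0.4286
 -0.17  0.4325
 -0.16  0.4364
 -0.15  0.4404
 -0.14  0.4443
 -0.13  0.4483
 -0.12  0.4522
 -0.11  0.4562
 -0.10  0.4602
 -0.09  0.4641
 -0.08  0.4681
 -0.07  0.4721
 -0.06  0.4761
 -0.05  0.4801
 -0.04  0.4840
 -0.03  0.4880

0.4522

σ√T = 0.3 × 1.2247 = 0.3674
d₁ = [ln(326/320) + (0.062 + 0.3²/2)·1.5] / 0.3674 = [0.0186 + 0.1605] / 0.3674 = 0.4874 ≈ 0.49
d₂ = d₁ − σ√T = 0.4874 − 0.3674 = 0.1200 ≈ 0.12
Risk-neutral Pr[S_T < K] = N(−d₂) = N(-0.12) = 0.4522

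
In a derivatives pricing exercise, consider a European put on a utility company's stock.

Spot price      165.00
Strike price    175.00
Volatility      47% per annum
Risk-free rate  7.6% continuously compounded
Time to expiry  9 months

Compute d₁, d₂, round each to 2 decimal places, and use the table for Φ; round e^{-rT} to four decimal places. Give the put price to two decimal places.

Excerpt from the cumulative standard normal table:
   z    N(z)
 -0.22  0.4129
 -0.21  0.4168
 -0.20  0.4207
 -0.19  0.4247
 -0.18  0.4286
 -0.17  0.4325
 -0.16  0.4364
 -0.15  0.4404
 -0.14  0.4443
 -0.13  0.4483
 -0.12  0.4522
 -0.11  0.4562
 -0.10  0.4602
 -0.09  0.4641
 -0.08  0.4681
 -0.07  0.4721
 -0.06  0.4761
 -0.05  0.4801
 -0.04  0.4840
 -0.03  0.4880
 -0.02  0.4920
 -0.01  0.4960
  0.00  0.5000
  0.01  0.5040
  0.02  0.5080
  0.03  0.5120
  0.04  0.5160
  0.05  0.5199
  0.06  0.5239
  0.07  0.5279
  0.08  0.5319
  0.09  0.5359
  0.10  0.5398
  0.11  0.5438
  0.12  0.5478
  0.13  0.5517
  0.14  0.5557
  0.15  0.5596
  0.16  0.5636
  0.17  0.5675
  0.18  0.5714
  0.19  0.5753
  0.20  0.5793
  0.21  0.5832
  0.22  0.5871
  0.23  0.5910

T = 0.75;  σ√T = 0.4070
d₁ = [ln(165/175) + (0.076 + 0.47²/2)·0.75] / 0.4070 = [-0.0588 + 0.1398] / 0.4070 = 0.1990 → 0.20
d₂ = d₁ − σ√T = 0.1990 − 0.4070 = -0.2080 → -0.21
e^(−rT) = e^(−0.076·0.75) = 0.9446
N(−d₂) = N(0.21) = 0.5832;  N(−d₁) = N(-0.20) = 0.4207
P = 175·0.9446·0.5832 − 165·0.4207 = 96.4059 − 69.4155 = 26.9904

26.99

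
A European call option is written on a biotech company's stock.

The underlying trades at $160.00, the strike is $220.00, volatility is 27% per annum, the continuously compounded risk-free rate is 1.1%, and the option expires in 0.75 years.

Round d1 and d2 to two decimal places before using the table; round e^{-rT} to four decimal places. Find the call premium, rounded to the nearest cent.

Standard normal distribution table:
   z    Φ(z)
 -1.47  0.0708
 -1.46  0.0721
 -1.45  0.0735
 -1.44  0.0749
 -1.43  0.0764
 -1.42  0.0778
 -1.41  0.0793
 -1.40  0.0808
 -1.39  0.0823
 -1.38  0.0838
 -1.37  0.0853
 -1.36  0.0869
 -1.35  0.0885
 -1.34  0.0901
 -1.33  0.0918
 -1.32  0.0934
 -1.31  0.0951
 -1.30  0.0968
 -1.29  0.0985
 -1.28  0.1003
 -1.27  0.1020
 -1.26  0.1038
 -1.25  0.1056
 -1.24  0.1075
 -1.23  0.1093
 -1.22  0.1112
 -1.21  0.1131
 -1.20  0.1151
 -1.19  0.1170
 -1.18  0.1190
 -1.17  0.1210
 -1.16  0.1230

$1.75

σ√T = 0.27·√0.75 = 0.2338
d₁ = [ln(160/220) + (0.011 + 0.27²/2)·0.75] / 0.2338 = [-0.3185 + 0.0356] / 0.2338 = -1.2097 ≈ -1.21
d₂ = d₁ − σ√T = -1.2097 − 0.2338 = -1.4436 ≈ -1.44
exp(−rT) = exp(−0.011·0.75) = 0.9918
C = 160·N(-1.21) − 220·0.9918·N(-1.44) = 160·0.1131 − 220·0.9918·0.0749 = 18.0960 − 16.3429 = 1.7531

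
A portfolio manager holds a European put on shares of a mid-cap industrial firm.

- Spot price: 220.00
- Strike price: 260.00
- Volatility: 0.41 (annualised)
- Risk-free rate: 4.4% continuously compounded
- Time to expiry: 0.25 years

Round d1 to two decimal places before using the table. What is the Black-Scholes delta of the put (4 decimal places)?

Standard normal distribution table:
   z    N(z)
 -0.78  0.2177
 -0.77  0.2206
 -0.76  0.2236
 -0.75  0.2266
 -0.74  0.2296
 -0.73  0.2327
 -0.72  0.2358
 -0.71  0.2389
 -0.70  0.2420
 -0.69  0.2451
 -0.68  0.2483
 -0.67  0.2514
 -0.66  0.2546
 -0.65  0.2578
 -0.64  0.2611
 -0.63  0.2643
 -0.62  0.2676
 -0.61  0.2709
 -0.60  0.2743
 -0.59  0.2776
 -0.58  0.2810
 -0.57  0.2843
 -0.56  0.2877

σ√T = 0.41·√0.25 = 0.2050
d₁ = [ln(220/260) + (0.044 + ½·0.41²)·0.25] / (σ√T) = (-0.1671 + 0.0320) / 0.2050 = -0.6587 ⇒ -0.66
N(d₁) = N(-0.66) = 0.2546
Δ_put = N(d₁) − 1 = 0.2546 − 1 = -0.7454

-0.7454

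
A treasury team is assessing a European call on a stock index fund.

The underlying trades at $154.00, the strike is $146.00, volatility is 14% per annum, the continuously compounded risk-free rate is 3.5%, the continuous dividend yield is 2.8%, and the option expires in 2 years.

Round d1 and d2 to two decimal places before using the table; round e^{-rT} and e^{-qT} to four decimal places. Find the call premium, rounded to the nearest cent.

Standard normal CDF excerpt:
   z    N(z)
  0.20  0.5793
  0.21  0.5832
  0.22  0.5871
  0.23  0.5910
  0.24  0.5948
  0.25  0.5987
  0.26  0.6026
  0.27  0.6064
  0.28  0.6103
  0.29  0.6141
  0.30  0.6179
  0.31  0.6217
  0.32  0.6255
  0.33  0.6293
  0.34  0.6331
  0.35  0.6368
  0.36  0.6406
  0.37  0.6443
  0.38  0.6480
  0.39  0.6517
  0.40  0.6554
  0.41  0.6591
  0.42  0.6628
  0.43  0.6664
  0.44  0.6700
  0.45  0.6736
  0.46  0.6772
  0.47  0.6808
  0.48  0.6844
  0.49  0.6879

$16.59

σ√T = 0.14·√2 = 0.1980
d₁ = [ln(154/146) + (0.035 − 0.028 + ½·0.14²)·2] / (σ√T) = (0.0533 + 0.0336) / 0.1980 = 0.4391 ⇒ 0.44
d₂ = 0.4391 − 0.1980 = 0.2412 ⇒ 0.24
e^(−qT) = e^(−0.028·2) = 0.9455;  e^(−rT) = e^(−0.035·2) = 0.9324
N(d₁) = N(0.44) = 0.6700;  N(d₂) = N(0.24) = 0.5948
C = 154·0.9455·0.6700 − 146·0.9324·0.5948 = 97.5567 − 80.9704 = 16.5863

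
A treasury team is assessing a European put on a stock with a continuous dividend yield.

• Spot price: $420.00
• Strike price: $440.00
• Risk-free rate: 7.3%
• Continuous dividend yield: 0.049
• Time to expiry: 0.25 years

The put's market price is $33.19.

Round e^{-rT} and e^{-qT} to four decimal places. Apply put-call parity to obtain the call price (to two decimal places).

$16.03

e^(−qT) = e^(−0.049·0.25) = 0.9878;  e^(−rT) = e^(−0.073·0.25) = 0.9819
Put-call parity: C − P = S·e^(−qT) − K·e^(−rT) = 420·0.9878 − 440·0.9819 = 414.8760 − 432.0360 = -17.1600
C = P + (C − P) = 33.19 + (-17.1600) = 16.0300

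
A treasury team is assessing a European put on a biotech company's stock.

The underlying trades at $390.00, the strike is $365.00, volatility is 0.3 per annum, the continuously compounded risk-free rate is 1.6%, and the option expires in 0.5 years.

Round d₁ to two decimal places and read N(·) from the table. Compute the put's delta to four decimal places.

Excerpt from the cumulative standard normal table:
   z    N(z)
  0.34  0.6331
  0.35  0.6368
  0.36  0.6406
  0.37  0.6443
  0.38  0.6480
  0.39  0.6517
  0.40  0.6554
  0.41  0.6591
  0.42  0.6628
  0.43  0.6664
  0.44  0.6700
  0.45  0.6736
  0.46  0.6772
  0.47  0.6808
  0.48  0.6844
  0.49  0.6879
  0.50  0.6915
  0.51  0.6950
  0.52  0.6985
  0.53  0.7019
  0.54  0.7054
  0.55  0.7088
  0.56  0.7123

-0.3228

T = 0.5;  σ√T = 0.2121
d₁ = [ln(390/365) + (0.016 + 0.3²/2)·0.5] / 0.2121 = [0.0662 + 0.0305] / 0.2121 = 0.4561 ⇒ 0.46
N(d₁) = N(0.46) = 0.6772
Δ_put = N(d₁) − 1 = 0.6772 − 1 = -0.3228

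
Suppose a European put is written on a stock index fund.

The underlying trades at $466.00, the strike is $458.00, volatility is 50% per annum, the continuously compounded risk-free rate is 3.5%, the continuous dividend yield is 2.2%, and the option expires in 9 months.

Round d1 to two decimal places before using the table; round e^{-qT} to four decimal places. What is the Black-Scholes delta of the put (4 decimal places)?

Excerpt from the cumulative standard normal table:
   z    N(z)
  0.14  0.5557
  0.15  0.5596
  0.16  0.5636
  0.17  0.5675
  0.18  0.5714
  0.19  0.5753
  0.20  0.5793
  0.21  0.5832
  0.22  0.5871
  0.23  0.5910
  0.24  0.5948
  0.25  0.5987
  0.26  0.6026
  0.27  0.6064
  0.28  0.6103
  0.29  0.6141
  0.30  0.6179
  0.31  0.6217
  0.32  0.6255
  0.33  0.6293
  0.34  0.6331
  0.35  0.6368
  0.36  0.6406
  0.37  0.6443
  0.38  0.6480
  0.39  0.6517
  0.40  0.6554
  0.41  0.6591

-0.3833

σ√T = 0.5 × 0.8660 = 0.4330
ln(S/K) + (r − q + σ²/2)T = ln(466/458) + (0.035 − 0.022 + 0.5²/2)·0.75 = 0.0173 + 0.1035 = 0.1208
d₁ = 0.1208 / 0.4330 = 0.2790 → 0.28
N(d₁) = N(0.28) = 0.6103
Δ_put = e^(−qT)·(N(d₁) − 1) = 0.9836·(0.6103 − 1) = -0.3833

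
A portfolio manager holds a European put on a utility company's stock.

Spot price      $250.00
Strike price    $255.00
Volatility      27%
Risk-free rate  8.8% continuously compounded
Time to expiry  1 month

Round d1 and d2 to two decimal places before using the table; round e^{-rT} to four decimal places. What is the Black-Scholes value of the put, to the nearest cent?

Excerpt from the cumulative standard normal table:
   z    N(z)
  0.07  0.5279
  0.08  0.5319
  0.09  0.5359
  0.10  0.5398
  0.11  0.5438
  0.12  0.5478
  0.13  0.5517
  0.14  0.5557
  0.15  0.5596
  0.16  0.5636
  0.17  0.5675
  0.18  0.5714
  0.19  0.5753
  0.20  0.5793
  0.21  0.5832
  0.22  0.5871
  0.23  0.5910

σ√T = 0.27·√0.08333 = 0.0779
ln(S/K) + (r + σ²/2)T = ln(250/255) + (0.088 + 0.27²/2)·0.08333 = -0.0198 + 0.0104 = -0.0094
d₁ = -0.0094 / 0.0779 = -0.1210 ≈ -0.12
d₂ = d₁ − σ√T = -0.1210 − 0.0779 = -0.1990 ≈ -0.20
exp(−rT) = exp(−0.088·0.08333) = 0.9927
P = 255·0.9927·N(0.20) − 250·N(0.12) = 255·0.9927·0.5793 − 250·0.5478 = 146.6431 − 136.9500 = 9.6931

$9.69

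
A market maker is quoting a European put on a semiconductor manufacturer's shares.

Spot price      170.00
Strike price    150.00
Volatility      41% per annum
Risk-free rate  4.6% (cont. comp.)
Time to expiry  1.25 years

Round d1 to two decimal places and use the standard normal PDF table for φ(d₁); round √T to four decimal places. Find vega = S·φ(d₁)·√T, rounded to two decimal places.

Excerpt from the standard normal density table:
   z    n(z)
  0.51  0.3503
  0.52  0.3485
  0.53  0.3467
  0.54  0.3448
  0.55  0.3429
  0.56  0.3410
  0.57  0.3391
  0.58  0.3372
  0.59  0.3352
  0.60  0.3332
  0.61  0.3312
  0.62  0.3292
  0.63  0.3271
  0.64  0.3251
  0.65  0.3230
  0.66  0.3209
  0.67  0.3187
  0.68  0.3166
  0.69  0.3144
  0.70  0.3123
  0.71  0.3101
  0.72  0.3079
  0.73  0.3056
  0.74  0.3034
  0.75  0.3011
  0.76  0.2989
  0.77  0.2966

T = 1.25;  σ√T = 0.4584
d₁ = [ln(170/150) + (0.046 + 0.41²/2)·1.25] / 0.4584 = [0.1252 + 0.1626] / 0.4584 = 0.6277 which rounds to 0.63
√T = √1.25 = 1.1180
φ(d₁) = φ(0.63) = 0.3271
vega = S·φ(d₁)·√T = 170·0.3271·1.1180 = 62.1686
(Call and put vega coincide under Black-Scholes.)

62.17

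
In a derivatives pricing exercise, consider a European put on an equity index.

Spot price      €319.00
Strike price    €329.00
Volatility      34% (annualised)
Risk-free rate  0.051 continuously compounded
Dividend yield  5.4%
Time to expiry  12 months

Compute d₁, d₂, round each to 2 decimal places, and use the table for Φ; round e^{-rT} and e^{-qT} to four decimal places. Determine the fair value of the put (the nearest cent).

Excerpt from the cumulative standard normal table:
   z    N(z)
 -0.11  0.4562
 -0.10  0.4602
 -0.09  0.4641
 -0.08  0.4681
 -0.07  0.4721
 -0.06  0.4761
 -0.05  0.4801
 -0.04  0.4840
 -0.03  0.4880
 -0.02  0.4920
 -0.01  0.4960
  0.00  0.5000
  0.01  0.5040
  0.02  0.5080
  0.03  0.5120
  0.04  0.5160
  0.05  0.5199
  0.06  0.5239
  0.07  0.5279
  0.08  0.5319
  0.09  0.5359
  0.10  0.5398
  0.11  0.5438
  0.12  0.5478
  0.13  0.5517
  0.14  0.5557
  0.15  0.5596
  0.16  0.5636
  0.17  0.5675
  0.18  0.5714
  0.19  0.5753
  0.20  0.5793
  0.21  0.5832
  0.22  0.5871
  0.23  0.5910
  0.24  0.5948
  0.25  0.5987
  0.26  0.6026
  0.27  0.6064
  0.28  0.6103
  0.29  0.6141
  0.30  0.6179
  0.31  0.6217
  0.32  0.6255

T = 1;  σ√T = 0.3400
ln(S/K) + (r − q + σ²/2)T = ln(319/329) + (0.051 − 0.054 + 0.34²/2)·1 = -0.0309 + 0.0548 = 0.0239
d₁ = 0.0239 / 0.3400 = 0.0704 which rounds to 0.07
d₂ = d₁ − σ√T = 0.0704 − 0.3400 = -0.2696 which rounds to -0.27
e^(−qT) = e^(−0.054·1) = 0.9474;  e^(−rT) = e^(−0.051·1) = 0.9503
P = 329·0.9503·N(0.27) − 319·0.9474·N(-0.07) = 329·0.9503·0.6064 − 319·0.9474·0.4721 = 189.5902 − 142.6783 = 46.9118

€46.91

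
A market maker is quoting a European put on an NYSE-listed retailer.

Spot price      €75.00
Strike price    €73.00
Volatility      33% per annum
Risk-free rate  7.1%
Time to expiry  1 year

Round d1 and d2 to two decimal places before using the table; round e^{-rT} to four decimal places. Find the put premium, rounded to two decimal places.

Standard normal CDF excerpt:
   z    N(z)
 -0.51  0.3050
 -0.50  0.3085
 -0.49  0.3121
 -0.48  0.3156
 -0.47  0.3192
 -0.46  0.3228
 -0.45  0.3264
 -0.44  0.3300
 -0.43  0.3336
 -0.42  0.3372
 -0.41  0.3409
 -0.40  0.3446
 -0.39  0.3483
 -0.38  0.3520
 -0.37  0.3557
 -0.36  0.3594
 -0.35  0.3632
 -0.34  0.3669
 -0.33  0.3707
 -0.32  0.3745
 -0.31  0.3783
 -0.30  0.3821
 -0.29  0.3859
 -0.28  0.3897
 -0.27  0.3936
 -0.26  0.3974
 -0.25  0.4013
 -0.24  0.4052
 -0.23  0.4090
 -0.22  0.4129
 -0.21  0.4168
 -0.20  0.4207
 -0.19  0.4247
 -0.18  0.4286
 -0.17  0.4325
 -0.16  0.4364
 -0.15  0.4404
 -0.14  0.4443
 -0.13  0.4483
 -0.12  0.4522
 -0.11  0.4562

€6.27

σ√T = 0.33 × 1.0000 = 0.3300
d₁ = [ln(75/73) + (0.071 + ½·0.33²)·1] / (σ√T) = (0.0270 + 0.1255) / 0.3300 = 0.4621 → 0.46
d₂ = 0.4621 − 0.3300 = 0.1321 → 0.13
exp(−rT) = exp(−0.071·1) = 0.9315
P = 73·0.9315·N(-0.13) − 75·N(-0.46) = 73·0.9315·0.4483 − 75·0.3228 = 30.4842 − 24.2100 = 6.2742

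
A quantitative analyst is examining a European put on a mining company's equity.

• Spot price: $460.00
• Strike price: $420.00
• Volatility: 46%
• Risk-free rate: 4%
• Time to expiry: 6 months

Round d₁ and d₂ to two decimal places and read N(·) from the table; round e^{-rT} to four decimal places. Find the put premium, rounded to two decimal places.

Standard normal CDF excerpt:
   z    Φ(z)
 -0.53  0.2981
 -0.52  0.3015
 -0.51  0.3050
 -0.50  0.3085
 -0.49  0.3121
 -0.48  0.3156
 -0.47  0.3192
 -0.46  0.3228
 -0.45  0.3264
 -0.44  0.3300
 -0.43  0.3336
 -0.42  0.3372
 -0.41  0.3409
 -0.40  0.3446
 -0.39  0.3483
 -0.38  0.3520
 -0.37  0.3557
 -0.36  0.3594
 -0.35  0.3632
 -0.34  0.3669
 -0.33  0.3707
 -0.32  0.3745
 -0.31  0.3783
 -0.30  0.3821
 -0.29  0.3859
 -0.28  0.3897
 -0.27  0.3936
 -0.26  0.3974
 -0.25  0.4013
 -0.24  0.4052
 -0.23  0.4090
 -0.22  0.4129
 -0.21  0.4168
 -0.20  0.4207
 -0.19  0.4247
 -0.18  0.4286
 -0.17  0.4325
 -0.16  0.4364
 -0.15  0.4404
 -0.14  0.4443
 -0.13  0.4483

σ√T = 0.46·√0.5 = 0.3253
d₁ = [ln(460/420) + (0.04 + 0.46²/2)·0.5] / 0.3253 = [0.0910 + 0.0729] / 0.3253 = 0.5038 ⇒ 0.50
d₂ = d₁ − σ√T = 0.5038 − 0.3253 = 0.1785 ⇒ 0.18
e^(−rT) = e^(−0.04·0.5) = 0.9802
P = 420·0.9802·N(-0.18) − 460·N(-0.50) = 420·0.9802·0.4286 − 460·0.3085 = 176.4478 − 141.9100 = 34.5378

$34.54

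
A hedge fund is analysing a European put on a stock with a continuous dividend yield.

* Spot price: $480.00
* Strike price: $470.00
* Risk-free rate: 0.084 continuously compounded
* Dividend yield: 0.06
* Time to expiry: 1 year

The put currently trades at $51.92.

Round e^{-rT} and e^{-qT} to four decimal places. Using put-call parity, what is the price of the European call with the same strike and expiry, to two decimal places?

exp(−qT) = exp(−0.06·1) = 0.9418;  exp(−rT) = exp(−0.084·1) = 0.9194
Put-call parity: C − P = S·e^(−qT) − K·e^(−rT) = 480·0.9418 − 470·0.9194 = 452.0640 − 432.1180 = 19.9460
C = P + (C − P) = 51.92 + (19.9460) = 71.8660

$71.87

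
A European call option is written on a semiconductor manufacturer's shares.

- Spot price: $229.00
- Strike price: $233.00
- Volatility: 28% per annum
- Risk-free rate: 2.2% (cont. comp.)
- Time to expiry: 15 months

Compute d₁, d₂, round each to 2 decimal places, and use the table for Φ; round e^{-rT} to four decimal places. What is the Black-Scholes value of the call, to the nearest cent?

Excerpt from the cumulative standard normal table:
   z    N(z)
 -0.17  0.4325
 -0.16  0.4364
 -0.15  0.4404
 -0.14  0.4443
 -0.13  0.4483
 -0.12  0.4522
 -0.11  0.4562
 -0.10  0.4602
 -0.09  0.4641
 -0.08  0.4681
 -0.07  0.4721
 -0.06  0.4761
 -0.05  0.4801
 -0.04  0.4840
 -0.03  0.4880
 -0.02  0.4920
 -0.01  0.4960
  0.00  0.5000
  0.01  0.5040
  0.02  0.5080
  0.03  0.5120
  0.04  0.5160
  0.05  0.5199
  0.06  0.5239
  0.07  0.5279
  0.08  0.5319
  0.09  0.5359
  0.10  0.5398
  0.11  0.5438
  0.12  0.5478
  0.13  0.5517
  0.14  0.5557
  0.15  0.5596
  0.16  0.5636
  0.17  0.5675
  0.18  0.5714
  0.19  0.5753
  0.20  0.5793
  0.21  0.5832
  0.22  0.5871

$29.24

σ√T = 0.28·√1.25 = 0.3130
d₁ = [ln(229/233) + (0.022 + 0.28²/2)·1.25] / 0.3130 = [-0.0173 + 0.0765] / 0.3130 = 0.1891 ⇒ 0.19
d₂ = d₁ − σ√T = 0.1891 − 0.3130 = -0.1240 ⇒ -0.12
e^(−rT) = e^(−0.022·1.25) = 0.9729
N(d₁) = N(0.19) = 0.5753;  N(d₂) = N(-0.12) = 0.4522
C = 229·0.5753 − 233·0.9729·0.4522 = 131.7437 − 102.5073 = 29.2364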